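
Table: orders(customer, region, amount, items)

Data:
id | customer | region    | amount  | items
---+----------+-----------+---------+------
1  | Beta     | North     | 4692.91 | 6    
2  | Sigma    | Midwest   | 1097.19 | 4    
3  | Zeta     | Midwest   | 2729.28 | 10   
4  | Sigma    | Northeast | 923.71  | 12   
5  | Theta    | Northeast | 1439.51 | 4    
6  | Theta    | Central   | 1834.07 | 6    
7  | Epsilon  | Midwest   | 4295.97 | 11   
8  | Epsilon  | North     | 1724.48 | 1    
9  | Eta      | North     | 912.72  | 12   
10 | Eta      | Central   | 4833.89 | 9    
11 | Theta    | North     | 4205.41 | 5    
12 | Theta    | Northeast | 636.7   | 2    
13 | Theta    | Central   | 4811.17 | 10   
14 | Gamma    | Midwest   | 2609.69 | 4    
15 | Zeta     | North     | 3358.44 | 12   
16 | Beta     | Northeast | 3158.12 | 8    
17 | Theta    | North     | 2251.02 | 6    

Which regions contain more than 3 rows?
SELECT region, COUNT(*) as cnt
FROM orders
GROUP BY region
HAVING COUNT(*) > 3

Result:
  Midwest: 4
  North: 6
  Northeast: 4

Note: HAVING filters groups after aggregation, WHERE filters rows before.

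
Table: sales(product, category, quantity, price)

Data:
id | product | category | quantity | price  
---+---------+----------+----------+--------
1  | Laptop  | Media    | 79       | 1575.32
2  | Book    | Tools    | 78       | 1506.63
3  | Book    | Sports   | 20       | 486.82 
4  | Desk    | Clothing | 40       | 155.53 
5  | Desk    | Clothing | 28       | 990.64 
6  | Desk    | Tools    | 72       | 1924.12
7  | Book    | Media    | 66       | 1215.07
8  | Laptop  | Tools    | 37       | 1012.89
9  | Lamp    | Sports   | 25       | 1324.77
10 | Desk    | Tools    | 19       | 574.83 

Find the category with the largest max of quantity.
SELECT category, MAX(quantity) as val
FROM sales
GROUP BY category
ORDER BY val DESC
LIMIT 1

Result: Media with max(quantity) = 79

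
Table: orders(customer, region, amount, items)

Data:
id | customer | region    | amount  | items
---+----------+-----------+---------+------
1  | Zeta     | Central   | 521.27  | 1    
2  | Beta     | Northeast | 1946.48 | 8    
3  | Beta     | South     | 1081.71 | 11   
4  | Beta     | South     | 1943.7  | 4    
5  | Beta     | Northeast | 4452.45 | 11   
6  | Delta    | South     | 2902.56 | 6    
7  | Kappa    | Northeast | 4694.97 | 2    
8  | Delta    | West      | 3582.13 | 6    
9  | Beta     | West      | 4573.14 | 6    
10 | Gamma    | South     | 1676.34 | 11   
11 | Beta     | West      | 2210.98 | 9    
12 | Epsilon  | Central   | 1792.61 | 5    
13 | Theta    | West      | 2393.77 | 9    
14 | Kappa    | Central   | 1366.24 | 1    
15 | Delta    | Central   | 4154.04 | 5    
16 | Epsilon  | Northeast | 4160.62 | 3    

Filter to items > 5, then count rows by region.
SELECT region, COUNT(*)
FROM orders
WHERE items > 5
GROUP BY region

Note: WHERE filters rows before grouping.

Result:
  Northeast: 2
  South: 3
  West: 4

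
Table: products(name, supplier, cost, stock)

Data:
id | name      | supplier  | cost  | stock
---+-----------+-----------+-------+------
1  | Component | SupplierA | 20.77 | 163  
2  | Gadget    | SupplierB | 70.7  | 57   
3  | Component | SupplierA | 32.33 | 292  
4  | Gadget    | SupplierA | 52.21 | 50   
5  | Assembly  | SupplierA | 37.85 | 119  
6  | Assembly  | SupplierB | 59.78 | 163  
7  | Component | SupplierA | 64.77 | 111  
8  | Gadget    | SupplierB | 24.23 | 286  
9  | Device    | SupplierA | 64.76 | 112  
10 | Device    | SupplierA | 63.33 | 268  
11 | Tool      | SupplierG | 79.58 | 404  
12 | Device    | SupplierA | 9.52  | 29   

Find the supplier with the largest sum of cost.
SELECT supplier, SUM(cost) as val
FROM products
GROUP BY supplier
ORDER BY val DESC
LIMIT 1

Result: SupplierA with sum(cost) = 345.54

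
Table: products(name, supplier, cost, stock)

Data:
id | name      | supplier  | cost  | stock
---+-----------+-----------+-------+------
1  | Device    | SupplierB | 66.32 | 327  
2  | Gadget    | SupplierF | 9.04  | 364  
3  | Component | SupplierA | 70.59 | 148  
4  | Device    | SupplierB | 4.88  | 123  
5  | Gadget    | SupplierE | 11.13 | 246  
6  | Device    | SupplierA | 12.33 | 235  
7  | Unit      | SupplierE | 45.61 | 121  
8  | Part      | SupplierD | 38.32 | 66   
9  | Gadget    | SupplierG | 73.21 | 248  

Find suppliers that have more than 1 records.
SELECT supplier, COUNT(*) as cnt
FROM products
GROUP BY supplier
HAVING COUNT(*) > 1

Result:
  SupplierA: 2
  SupplierB: 2
  SupplierE: 2

Note: HAVING filters groups after aggregation, WHERE filters rows before.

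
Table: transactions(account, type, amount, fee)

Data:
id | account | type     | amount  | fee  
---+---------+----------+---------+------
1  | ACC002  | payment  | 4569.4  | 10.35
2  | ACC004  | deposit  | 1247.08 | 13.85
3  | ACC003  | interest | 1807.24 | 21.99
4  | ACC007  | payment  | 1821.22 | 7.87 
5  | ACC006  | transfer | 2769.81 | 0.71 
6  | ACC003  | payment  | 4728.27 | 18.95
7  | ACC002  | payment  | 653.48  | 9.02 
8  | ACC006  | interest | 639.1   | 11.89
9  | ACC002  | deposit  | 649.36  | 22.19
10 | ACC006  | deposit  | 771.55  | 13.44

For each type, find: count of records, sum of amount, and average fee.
SELECT type,
       COUNT(*) as cnt,
       SUM(amount) as total_amount,
       AVG(fee) as avg_fee
FROM transactions
GROUP BY type

Result:
  deposit: 3 records, 2667.99 total amount, 16.49 avg fee
  interest: 2 records, 2446.34 total amount, 16.94 avg fee
  payment: 4 records, 11772.37 total amount, 11.55 avg fee
  transfer: 1 records, 2769.81 total amount, 0.71 avg fee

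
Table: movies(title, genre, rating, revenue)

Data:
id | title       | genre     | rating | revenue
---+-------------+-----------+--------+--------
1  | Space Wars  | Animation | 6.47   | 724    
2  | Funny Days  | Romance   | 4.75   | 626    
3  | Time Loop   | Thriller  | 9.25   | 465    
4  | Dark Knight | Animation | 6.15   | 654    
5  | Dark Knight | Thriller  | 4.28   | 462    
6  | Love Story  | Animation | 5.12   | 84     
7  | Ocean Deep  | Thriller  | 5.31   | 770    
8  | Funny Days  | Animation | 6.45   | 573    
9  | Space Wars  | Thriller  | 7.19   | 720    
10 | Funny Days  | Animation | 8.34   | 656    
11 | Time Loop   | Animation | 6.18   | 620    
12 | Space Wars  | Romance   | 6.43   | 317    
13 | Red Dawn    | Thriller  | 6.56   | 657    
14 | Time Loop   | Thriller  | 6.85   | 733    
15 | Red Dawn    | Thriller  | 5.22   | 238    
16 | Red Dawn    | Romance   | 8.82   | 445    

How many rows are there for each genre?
SELECT genre, COUNT(*) as count
FROM movies
GROUP BY genre

Result:
  Animation: 6
  Romance: 3
  Thriller: 7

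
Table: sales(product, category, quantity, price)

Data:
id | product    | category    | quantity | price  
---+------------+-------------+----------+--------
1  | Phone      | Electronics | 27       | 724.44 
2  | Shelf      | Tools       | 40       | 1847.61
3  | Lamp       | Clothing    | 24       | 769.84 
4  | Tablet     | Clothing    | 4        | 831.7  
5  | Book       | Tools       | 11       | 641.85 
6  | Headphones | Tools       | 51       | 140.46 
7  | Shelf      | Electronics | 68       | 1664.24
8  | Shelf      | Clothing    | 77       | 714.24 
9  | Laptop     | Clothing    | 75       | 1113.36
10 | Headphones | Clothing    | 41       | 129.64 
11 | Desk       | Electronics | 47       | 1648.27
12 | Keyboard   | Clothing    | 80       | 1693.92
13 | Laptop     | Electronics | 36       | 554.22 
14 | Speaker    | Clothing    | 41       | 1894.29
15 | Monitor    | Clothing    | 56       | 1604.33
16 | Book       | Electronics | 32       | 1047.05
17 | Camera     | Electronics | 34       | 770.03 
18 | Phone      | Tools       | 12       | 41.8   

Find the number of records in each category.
SELECT category, COUNT(*) as count
FROM sales
GROUP BY category

Result:
  Clothing: 8
  Electronics: 6
  Tools: 4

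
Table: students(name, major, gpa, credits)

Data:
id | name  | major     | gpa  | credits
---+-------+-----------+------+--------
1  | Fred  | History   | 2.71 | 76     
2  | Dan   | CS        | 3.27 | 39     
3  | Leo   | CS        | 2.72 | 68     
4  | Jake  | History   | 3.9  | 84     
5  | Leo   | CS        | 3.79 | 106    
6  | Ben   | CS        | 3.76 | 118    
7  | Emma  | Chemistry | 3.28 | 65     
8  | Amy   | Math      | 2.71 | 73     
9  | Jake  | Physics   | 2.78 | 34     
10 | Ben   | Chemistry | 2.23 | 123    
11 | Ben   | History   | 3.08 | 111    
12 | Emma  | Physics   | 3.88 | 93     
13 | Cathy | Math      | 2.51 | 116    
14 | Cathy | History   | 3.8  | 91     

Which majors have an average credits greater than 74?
SELECT major, AVG(credits)
FROM students
GROUP BY major
HAVING AVG(credits) > 74

Result:
  CS: avg=82.75
  Chemistry: avg=94.00
  History: avg=90.50
  Math: avg=94.50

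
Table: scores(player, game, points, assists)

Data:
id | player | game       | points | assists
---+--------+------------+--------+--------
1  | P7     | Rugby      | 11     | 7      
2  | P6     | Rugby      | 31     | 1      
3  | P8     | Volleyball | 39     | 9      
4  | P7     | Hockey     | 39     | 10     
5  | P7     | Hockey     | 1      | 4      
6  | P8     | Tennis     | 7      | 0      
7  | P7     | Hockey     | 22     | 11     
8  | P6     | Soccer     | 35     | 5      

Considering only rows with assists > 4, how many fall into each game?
SELECT game, COUNT(*)
FROM scores
WHERE assists > 4
GROUP BY game

Note: WHERE filters rows before grouping.

Result:
  Hockey: 2
  Rugby: 1
  Soccer: 1
  Volleyball: 1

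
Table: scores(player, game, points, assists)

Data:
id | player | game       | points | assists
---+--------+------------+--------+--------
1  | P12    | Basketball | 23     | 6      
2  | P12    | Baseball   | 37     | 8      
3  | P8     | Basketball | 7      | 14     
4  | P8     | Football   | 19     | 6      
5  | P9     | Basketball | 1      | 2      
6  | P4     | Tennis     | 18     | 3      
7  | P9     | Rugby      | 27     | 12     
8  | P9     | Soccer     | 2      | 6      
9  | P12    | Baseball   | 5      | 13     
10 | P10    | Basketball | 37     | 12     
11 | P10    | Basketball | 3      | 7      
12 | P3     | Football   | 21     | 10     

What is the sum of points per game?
SELECT game, SUM(points) as result
FROM scores
GROUP BY game

Result:
  Baseball: 42
  Basketball: 71
  Football: 40
  Rugby: 27
  Soccer: 2
  Tennis: 18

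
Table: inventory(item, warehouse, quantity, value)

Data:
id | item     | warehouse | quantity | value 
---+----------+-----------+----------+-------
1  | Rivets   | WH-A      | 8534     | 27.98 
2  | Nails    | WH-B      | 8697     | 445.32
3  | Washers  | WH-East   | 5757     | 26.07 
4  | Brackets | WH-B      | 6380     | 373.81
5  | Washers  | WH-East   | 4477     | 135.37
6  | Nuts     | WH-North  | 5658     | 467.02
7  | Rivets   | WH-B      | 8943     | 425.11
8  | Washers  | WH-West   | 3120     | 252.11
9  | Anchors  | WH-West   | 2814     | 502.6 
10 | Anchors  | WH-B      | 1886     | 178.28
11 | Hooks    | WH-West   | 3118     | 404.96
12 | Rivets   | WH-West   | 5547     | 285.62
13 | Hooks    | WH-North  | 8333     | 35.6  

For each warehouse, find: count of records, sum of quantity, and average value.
SELECT warehouse,
       COUNT(*) as cnt,
       SUM(quantity) as total_quantity,
       AVG(value) as avg_value
FROM inventory
GROUP BY warehouse

Result:
  WH-A: 1 records, 8534 total quantity, 27.98 avg value
  WH-B: 4 records, 25906 total quantity, 355.63 avg value
  WH-East: 2 records, 10234 total quantity, 80.72 avg value
  WH-North: 2 records, 13991 total quantity, 251.31 avg value
  WH-West: 4 records, 14599 total quantity, 361.32 avg value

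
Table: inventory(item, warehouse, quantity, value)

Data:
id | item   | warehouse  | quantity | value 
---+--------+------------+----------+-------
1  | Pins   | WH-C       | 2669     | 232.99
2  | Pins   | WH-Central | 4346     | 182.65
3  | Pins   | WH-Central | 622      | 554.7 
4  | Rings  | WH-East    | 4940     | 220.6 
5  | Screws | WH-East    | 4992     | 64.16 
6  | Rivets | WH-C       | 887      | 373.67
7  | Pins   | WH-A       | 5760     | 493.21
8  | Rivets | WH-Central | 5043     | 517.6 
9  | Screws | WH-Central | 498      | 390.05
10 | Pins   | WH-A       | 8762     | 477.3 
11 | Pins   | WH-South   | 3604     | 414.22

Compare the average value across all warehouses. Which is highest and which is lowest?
SELECT warehouse, AVG(value)
FROM inventory
GROUP BY warehouse
ORDER BY AVG(value)

All groups:
  WH-East: 142.38
  WH-C: 303.33
  WH-Central: 411.25
  WH-South: 414.22
  WH-A: 485.26

Highest: WH-A (485.26)
Lowest: WH-East (142.38)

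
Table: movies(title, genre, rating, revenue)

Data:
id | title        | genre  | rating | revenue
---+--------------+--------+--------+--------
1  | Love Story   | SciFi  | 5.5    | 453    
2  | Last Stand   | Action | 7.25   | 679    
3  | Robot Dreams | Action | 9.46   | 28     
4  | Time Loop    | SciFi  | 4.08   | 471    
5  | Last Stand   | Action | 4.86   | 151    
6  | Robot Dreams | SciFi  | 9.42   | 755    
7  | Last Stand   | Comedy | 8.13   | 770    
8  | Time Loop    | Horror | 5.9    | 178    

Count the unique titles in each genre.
SELECT genre, COUNT(DISTINCT title)
FROM movies
GROUP BY genre

Result:
  Action: 2 distinct
  Comedy: 1 distinct
  Horror: 1 distinct
  SciFi: 3 distinct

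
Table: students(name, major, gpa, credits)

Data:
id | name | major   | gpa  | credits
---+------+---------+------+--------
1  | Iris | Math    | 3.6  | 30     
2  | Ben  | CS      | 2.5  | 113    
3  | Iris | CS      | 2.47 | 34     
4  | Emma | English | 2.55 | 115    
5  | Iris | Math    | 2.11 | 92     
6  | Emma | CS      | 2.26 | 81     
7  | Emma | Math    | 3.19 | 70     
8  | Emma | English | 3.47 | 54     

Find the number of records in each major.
SELECT major, COUNT(*) as count
FROM students
GROUP BY major

Result:
  CS: 3
  English: 2
  Math: 3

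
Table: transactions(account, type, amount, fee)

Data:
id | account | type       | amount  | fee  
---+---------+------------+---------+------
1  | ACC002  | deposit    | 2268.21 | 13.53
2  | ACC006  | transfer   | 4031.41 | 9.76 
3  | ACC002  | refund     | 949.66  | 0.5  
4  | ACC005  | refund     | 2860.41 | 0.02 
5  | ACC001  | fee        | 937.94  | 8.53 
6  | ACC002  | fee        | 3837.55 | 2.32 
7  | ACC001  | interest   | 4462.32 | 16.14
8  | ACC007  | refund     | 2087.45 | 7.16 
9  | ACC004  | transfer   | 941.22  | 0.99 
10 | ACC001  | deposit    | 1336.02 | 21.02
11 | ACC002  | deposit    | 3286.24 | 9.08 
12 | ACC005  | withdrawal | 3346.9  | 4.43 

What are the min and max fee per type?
SELECT type, MIN(fee), MAX(fee)
FROM transactions
GROUP BY type

Result:
  deposit: min=9.08, max=21.02
  fee: min=2.32, max=8.53
  interest: min=16.14, max=16.14
  refund: min=0.02, max=7.16
  transfer: min=0.99, max=9.76
  withdrawal: min=4.43, max=4.43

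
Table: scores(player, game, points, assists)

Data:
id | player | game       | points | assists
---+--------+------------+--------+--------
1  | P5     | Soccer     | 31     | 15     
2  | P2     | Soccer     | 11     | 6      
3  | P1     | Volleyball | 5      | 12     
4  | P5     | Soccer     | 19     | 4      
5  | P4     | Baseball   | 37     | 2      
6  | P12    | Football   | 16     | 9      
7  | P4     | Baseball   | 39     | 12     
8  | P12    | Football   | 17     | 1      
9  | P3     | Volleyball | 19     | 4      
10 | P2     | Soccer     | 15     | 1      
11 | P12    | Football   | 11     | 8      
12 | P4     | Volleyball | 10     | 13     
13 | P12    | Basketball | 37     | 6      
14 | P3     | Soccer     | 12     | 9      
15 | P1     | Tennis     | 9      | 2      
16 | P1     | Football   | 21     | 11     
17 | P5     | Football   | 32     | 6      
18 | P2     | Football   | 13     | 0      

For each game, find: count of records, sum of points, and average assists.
SELECT game,
       COUNT(*) as cnt,
       SUM(points) as total_points,
       AVG(assists) as avg_assists
FROM scores
GROUP BY game

Result:
  Baseball: 2 records, 76 total points, 7.00 avg assists
  Basketball: 1 records, 37 total points, 6.00 avg assists
  Football: 6 records, 110 total points, 5.83 avg assists
  Soccer: 5 records, 88 total points, 7.00 avg assists
  Tennis: 1 records, 9 total points, 2.00 avg assists
  Volleyball: 3 records, 34 total points, 9.67 avg assists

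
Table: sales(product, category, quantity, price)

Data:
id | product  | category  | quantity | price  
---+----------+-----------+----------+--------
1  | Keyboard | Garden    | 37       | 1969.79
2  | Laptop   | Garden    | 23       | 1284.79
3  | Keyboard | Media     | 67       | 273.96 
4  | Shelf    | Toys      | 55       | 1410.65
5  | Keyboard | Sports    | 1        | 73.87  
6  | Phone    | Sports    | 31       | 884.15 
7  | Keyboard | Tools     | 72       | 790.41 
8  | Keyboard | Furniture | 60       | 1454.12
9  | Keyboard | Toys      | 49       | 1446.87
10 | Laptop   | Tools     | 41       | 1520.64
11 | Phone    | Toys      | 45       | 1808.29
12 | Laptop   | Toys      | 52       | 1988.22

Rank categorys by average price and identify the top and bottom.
SELECT category, AVG(price)
FROM sales
GROUP BY category
ORDER BY AVG(price)

All groups:
  Media: 273.96
  Sports: 479.01
  Tools: 1155.53
  Furniture: 1454.12
  Garden: 1627.29
  Toys: 1663.51

Highest: Toys (1663.51)
Lowest: Media (273.96)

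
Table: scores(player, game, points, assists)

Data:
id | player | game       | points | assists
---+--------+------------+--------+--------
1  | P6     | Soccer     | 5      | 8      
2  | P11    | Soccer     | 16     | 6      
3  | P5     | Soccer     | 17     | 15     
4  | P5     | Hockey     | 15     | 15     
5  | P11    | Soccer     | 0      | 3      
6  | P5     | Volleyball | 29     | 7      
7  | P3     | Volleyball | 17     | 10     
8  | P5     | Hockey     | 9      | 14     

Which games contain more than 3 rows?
SELECT game, COUNT(*) as cnt
FROM scores
GROUP BY game
HAVING COUNT(*) > 3

Result:
  Soccer: 4

Note: HAVING filters groups after aggregation, WHERE filters rows before.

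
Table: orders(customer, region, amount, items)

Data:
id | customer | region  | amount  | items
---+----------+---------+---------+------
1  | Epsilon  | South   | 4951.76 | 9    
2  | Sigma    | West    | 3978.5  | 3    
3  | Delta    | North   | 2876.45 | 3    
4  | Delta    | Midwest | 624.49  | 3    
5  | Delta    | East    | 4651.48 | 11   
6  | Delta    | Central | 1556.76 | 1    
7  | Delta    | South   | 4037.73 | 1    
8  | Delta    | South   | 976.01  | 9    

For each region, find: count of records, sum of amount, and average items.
SELECT region,
       COUNT(*) as cnt,
       SUM(amount) as total_amount,
       AVG(items) as avg_items
FROM orders
GROUP BY region

Result:
  Central: 1 records, 1556.76 total amount, 1.00 avg items
  East: 1 records, 4651.48 total amount, 11.00 avg items
  Midwest: 1 records, 624.49 total amount, 3.00 avg items
  North: 1 records, 2876.45 total amount, 3.00 avg items
  South: 3 records, 9965.50 total amount, 6.33 avg items
  West: 1 records, 3978.50 total amount, 3.00 avg items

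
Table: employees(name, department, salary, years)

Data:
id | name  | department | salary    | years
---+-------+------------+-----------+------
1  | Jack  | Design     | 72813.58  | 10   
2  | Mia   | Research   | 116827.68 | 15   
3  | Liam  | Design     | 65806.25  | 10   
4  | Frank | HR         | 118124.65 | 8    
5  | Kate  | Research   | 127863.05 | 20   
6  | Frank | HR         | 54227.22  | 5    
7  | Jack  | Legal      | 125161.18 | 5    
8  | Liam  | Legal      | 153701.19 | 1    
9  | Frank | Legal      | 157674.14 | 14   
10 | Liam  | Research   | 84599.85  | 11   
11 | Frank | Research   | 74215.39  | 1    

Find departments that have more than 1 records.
SELECT department, COUNT(*) as cnt
FROM employees
GROUP BY department
HAVING COUNT(*) > 1

Result:
  Design: 2
  HR: 2
  Legal: 3
  Research: 4

Note: HAVING filters groups after aggregation, WHERE filters rows before.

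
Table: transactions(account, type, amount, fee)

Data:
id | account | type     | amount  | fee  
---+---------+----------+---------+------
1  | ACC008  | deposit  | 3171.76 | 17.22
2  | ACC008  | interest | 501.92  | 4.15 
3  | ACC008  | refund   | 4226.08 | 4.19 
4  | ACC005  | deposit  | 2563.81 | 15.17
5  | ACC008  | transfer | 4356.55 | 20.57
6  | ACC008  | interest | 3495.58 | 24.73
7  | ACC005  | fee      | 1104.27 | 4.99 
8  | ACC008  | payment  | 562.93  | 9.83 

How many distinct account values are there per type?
SELECT type, COUNT(DISTINCT account)
FROM transactions
GROUP BY type

Result:
  deposit: 2 distinct
  fee: 1 distinct
  interest: 1 distinct
  payment: 1 distinct
  refund: 1 distinct
  transfer: 1 distinct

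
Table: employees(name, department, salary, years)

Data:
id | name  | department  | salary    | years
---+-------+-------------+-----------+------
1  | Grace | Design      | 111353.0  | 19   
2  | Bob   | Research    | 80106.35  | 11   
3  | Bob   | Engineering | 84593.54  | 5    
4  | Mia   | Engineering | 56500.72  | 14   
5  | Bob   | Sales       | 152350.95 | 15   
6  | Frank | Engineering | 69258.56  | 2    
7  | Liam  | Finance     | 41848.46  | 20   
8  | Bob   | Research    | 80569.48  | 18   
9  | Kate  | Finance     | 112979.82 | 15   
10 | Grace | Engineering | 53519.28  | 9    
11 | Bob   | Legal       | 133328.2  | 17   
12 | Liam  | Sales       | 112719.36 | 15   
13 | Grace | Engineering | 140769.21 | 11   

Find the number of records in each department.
SELECT department, COUNT(*) as count
FROM employees
GROUP BY department

Result:
  Design: 1
  Engineering: 5
  Finance: 2
  Legal: 1
  Research: 2
  Sales: 2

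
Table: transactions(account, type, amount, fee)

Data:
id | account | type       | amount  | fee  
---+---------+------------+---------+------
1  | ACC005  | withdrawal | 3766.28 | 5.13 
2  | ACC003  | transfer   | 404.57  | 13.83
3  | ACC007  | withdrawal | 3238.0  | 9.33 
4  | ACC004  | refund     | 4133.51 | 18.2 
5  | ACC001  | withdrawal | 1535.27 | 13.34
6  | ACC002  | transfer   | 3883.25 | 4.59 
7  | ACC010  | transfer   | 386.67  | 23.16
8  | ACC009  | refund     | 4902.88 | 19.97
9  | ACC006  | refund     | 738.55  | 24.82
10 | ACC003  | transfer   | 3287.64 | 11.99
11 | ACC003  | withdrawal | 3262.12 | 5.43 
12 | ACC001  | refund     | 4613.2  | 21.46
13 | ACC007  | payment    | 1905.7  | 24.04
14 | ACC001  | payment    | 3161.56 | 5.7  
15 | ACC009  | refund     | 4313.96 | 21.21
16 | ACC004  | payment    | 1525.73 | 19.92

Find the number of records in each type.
SELECT type, COUNT(*) as count
FROM transactions
GROUP BY type

Result:
  payment: 3
  refund: 5
  transfer: 4
  withdrawal: 4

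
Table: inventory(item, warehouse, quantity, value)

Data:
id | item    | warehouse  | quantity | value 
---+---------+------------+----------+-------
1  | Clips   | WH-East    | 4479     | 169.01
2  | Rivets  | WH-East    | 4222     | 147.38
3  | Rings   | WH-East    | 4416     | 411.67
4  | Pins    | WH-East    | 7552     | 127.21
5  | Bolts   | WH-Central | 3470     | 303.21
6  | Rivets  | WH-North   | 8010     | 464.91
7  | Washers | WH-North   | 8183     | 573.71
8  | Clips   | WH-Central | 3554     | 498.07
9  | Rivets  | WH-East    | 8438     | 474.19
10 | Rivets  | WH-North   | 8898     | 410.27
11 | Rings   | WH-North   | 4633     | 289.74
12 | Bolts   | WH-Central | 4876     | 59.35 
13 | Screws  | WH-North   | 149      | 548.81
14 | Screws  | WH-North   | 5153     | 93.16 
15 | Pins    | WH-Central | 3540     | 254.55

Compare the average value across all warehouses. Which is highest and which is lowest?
SELECT warehouse, AVG(value)
FROM inventory
GROUP BY warehouse
ORDER BY AVG(value)

All groups:
  WH-East: 265.89
  WH-Central: 278.80
  WH-North: 396.77

Highest: WH-North (396.77)
Lowest: WH-East (265.89)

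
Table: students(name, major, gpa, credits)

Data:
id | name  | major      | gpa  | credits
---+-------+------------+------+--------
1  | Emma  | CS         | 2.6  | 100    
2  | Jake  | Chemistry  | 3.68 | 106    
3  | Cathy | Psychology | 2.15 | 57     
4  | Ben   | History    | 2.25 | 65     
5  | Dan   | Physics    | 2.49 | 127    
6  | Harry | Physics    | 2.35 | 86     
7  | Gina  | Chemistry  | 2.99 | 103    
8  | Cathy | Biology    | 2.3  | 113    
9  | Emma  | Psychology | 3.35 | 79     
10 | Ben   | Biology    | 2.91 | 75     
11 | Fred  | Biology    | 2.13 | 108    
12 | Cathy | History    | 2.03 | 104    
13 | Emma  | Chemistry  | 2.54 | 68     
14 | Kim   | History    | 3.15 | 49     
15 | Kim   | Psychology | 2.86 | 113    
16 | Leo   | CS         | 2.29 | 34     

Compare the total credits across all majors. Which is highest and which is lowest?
SELECT major, SUM(credits)
FROM students
GROUP BY major
ORDER BY SUM(credits)

All groups:
  CS: 134
  Physics: 213
  History: 218
  Psychology: 249
  Chemistry: 277
  Biology: 296

Highest: Biology (296)
Lowest: CS (134)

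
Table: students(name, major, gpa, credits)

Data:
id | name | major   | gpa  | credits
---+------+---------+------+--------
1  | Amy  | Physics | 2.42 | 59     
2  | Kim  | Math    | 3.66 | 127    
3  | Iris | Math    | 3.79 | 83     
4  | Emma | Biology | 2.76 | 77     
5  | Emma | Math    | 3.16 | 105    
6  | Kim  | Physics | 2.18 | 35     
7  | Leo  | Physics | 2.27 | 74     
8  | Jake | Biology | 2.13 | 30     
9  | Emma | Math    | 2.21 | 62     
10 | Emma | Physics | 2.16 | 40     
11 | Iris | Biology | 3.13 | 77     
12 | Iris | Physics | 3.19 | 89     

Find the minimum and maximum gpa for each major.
SELECT major, MIN(gpa), MAX(gpa)
FROM students
GROUP BY major

Result:
  Biology: min=2.13, max=3.13
  Math: min=2.21, max=3.79
  Physics: min=2.16, max=3.19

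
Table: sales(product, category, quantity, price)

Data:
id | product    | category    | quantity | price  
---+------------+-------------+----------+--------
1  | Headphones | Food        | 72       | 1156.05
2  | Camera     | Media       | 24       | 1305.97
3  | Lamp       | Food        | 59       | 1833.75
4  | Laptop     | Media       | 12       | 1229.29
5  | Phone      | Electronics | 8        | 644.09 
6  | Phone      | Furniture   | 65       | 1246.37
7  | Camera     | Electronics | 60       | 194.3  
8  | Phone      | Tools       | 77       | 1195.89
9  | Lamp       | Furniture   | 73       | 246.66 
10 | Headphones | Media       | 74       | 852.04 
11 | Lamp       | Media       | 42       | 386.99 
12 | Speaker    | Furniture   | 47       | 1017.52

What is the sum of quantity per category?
SELECT category, SUM(quantity) as result
FROM sales
GROUP BY category

Result:
  Electronics: 68
  Food: 131
  Furniture: 185
  Media: 152
  Tools: 77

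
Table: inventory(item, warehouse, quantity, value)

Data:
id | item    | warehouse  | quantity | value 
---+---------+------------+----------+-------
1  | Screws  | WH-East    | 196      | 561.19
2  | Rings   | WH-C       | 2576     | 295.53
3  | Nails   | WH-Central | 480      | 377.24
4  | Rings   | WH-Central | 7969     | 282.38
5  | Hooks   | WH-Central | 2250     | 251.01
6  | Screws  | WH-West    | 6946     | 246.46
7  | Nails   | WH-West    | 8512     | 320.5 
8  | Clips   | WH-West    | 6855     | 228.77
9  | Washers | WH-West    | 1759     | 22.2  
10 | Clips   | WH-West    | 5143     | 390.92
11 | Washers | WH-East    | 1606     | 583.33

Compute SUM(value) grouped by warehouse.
SELECT warehouse, SUM(value) as result
FROM inventory
GROUP BY warehouse

Result:
  WH-C: 295.53
  WH-Central: 910.63
  WH-East: 1144.52
  WH-West: 1208.85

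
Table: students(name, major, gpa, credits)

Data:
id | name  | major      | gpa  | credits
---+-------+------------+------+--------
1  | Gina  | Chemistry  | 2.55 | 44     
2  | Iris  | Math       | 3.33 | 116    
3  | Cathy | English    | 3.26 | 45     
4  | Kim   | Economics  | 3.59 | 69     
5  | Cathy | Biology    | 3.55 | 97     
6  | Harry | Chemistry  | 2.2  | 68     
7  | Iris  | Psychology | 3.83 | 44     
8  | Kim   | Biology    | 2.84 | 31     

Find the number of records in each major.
SELECT major, COUNT(*) as count
FROM students
GROUP BY major

Result:
  Biology: 2
  Chemistry: 2
  Economics: 1
  English: 1
  Math: 1
  Psychology: 1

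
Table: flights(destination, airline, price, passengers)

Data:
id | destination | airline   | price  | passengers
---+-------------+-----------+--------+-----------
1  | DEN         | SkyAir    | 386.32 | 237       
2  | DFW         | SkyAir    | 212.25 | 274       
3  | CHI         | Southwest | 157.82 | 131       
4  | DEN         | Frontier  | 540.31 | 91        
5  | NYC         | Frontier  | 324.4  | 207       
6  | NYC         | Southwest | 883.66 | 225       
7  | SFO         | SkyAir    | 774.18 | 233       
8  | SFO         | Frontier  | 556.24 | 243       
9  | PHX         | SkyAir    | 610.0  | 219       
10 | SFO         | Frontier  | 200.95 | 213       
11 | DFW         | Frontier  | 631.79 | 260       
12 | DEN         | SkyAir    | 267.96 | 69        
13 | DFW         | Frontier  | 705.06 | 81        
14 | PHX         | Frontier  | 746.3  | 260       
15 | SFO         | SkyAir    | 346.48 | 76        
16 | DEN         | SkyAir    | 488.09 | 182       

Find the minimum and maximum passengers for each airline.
SELECT airline, MIN(passengers), MAX(passengers)
FROM flights
GROUP BY airline

Result:
  Frontier: min=81, max=260
  SkyAir: min=69, max=274
  Southwest: min=131, max=225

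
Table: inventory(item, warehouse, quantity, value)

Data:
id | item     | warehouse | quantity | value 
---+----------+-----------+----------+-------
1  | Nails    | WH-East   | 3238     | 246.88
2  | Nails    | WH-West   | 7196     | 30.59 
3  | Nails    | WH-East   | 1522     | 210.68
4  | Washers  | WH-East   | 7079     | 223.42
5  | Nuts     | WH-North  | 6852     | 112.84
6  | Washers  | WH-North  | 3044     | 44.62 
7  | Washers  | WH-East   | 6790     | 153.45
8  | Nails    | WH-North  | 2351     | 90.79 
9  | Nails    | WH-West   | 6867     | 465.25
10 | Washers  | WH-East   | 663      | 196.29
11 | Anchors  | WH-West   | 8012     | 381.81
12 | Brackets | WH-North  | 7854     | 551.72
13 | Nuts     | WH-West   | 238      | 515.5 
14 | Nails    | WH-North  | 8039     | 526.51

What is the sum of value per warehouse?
SELECT warehouse, SUM(value) as result
FROM inventory
GROUP BY warehouse

Result:
  WH-East: 1030.72
  WH-North: 1326.48
  WH-West: 1393.15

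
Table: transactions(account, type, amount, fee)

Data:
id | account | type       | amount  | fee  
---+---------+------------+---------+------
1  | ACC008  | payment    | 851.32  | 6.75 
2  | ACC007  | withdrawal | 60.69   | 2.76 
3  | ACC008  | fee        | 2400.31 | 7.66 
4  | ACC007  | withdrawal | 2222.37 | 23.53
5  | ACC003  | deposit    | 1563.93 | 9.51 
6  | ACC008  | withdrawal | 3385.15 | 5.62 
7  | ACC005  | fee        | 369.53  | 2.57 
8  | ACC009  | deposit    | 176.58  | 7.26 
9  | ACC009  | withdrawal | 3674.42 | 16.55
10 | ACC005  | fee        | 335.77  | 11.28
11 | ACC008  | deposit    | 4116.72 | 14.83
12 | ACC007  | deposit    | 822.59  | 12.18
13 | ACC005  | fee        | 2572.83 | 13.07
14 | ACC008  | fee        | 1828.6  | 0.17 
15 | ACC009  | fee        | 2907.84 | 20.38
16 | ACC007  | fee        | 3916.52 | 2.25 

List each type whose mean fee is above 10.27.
SELECT type, AVG(fee)
FROM transactions
GROUP BY type
HAVING AVG(fee) > 10.27

Result:
  deposit: avg=10.95
  withdrawal: avg=12.12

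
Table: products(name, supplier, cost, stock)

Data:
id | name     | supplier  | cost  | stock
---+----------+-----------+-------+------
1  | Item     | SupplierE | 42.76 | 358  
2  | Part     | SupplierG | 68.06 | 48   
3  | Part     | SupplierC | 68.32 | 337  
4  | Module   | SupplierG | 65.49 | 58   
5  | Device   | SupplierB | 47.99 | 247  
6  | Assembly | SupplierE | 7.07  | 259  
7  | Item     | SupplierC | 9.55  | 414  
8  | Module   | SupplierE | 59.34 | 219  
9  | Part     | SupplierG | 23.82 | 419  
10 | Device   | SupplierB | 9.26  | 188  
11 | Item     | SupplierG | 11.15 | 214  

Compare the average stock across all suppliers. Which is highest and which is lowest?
SELECT supplier, AVG(stock)
FROM products
GROUP BY supplier
ORDER BY AVG(stock)

All groups:
  SupplierG: 184.75
  SupplierB: 217.50
  SupplierE: 278.67
  SupplierC: 375.50

Highest: SupplierC (375.50)
Lowest: SupplierG (184.75)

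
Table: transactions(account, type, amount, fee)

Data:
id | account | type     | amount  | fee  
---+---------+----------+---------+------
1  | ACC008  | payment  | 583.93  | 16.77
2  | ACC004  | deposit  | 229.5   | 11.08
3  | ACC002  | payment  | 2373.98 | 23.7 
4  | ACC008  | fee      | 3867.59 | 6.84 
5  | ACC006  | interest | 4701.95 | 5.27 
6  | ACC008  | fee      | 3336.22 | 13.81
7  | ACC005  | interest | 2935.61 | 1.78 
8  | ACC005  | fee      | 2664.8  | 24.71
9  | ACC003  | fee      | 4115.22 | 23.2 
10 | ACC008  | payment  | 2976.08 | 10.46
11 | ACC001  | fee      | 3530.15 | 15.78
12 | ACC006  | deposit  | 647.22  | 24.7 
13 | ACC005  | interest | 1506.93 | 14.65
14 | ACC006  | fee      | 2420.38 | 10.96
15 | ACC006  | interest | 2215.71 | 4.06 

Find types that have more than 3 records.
SELECT type, COUNT(*) as cnt
FROM transactions
GROUP BY type
HAVING COUNT(*) > 3

Result:
  fee: 6
  interest: 4

Note: HAVING filters groups after aggregation, WHERE filters rows before.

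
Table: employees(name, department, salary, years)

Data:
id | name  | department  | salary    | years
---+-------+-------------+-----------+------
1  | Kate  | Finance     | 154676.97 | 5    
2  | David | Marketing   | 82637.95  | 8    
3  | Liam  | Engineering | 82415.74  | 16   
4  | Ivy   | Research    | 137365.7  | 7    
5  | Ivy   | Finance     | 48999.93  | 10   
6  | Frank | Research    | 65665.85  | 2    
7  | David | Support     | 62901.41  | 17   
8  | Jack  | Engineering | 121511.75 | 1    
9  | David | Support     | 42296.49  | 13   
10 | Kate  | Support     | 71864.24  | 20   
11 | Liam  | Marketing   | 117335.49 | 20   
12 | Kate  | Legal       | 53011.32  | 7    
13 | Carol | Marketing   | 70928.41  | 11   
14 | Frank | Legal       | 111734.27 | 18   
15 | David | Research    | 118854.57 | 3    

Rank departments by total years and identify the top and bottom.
SELECT department, SUM(years)
FROM employees
GROUP BY department
ORDER BY SUM(years)

All groups:
  Research: 12
  Finance: 15
  Engineering: 17
  Legal: 25
  Marketing: 39
  Support: 50

Highest: Support (50)
Lowest: Research (12)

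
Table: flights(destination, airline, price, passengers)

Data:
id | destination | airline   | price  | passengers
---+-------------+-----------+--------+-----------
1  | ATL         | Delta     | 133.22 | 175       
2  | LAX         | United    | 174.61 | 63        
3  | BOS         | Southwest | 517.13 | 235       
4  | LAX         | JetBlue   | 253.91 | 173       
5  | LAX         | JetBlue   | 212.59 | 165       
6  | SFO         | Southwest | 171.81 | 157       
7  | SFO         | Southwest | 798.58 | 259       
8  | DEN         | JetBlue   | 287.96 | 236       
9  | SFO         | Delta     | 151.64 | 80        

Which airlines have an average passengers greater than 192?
SELECT airline, AVG(passengers)
FROM flights
GROUP BY airline
HAVING AVG(passengers) > 192

Result:
  Southwest: avg=217.00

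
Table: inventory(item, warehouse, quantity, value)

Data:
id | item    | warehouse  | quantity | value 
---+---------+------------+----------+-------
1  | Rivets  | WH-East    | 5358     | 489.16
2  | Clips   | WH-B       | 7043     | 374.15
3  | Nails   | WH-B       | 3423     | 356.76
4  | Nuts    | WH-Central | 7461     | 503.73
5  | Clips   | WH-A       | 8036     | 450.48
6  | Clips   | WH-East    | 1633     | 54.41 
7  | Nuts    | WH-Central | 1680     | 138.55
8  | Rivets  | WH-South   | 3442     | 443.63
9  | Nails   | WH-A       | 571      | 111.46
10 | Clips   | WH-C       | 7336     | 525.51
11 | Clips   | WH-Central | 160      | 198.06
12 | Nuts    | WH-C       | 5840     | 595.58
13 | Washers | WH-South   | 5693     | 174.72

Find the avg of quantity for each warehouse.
SELECT warehouse, AVG(quantity) as result
FROM inventory
GROUP BY warehouse

Result:
  WH-A: 4303.50
  WH-B: 5233.00
  WH-C: 6588.00
  WH-Central: 3100.33
  WH-East: 3495.50
  WH-South: 4567.50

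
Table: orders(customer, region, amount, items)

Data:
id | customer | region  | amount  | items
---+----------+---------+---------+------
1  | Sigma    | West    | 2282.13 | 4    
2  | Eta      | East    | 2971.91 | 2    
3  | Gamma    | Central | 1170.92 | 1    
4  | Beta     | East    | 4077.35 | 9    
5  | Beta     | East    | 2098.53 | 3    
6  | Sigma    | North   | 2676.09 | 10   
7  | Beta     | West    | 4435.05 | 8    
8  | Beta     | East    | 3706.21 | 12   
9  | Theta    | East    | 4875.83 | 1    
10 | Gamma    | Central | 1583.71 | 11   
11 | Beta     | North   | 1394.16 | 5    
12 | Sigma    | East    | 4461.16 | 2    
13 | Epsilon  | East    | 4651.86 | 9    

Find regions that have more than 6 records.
SELECT region, COUNT(*) as cnt
FROM orders
GROUP BY region
HAVING COUNT(*) > 6

Result:
  East: 7

Note: HAVING filters groups after aggregation, WHERE filters rows before.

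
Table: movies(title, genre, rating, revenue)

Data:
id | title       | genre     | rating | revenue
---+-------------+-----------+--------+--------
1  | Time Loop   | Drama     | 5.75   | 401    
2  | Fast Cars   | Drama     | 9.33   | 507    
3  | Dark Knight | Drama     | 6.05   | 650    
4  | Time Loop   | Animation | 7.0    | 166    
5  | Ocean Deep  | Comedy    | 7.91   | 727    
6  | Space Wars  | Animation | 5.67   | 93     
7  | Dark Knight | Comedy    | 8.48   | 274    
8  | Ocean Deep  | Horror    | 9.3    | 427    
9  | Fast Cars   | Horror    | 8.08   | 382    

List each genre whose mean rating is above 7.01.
SELECT genre, AVG(rating)
FROM movies
GROUP BY genre
HAVING AVG(rating) > 7.01

Result:
  Comedy: avg=8.20
  Drama: avg=7.04
  Horror: avg=8.69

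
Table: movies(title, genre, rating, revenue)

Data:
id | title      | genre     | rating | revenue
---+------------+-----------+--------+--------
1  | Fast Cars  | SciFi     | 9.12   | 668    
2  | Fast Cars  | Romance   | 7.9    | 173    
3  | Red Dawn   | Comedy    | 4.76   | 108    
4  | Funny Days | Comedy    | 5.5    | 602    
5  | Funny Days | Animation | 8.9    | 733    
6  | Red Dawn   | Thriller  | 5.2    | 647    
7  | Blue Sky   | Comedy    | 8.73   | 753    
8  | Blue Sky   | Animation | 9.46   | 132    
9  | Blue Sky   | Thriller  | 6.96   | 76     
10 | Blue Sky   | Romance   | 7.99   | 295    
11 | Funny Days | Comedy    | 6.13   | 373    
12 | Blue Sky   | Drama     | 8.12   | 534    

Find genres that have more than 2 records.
SELECT genre, COUNT(*) as cnt
FROM movies
GROUP BY genre
HAVING COUNT(*) > 2

Result:
  Comedy: 4

Note: HAVING filters groups after aggregation, WHERE filters rows before.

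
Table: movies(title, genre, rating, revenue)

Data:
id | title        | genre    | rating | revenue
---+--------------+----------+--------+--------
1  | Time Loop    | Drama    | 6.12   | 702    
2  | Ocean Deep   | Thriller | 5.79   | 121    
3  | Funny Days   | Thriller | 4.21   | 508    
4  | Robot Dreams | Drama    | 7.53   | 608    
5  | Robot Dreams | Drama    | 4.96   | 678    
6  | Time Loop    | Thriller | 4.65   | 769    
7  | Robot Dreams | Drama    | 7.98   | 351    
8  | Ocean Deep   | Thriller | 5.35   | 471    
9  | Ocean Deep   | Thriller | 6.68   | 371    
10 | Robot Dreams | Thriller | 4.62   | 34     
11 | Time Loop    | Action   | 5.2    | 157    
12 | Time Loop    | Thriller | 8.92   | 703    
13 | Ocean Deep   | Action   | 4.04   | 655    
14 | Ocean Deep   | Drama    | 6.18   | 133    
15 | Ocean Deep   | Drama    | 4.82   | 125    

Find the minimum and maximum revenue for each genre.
SELECT genre, MIN(revenue), MAX(revenue)
FROM movies
GROUP BY genre

Result:
  Action: min=157, max=655
  Drama: min=125, max=702
  Thriller: min=34, max=769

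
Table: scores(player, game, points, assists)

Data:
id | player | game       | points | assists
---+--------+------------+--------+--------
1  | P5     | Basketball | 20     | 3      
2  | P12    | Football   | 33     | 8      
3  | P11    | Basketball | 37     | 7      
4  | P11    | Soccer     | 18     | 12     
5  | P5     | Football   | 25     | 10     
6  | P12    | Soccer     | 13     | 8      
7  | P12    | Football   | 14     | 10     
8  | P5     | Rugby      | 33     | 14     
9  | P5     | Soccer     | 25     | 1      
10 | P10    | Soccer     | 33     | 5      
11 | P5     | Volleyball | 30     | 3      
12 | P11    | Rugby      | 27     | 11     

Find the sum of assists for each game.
SELECT game, SUM(assists) as result
FROM scores
GROUP BY game

Result:
  Basketball: 10
  Football: 28
  Rugby: 25
  Soccer: 26
  Volleyball: 3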